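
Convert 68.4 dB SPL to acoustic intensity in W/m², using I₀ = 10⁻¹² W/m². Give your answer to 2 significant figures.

6.9e-06 W/m²

I = I₀·10^(L/10) = 10⁻¹² × 10^(68.4/10) = 10^(-5.160).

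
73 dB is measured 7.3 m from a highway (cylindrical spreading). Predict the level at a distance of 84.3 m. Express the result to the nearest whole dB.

62 dB

Cylindrical spreading from a line source gives a 10·log₁₀(r₂/r₁) drop.
L₂ = 73 − 10·log₁₀(84.3/7.3) = 73 − 10.625 = 62.37 dB.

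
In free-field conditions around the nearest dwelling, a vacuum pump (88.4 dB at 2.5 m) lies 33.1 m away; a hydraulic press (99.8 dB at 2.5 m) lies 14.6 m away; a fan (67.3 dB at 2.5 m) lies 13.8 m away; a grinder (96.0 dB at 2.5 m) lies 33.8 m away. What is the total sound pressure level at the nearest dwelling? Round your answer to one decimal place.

84.9 dB

Apply inverse-square spreading to bring every level to the receiver, then sum 10^(L/10).
vacuum pump: 88.4 − 20·log₁₀(33.1/2.5) = 88.4 − 22.44 = 65.96 dB.
hydraulic press: 99.8 − 20·log₁₀(14.6/2.5) = 99.8 − 15.33 = 84.47 dB.
fan: 67.3 − 20·log₁₀(13.8/2.5) = 67.3 − 14.84 = 52.46 dB.
grinder: 96.0 − 20·log₁₀(33.8/2.5) = 96.0 − 22.62 = 73.38 dB.
Σ 10^(L/10) = 3.059e+08 → L_total = 10·log₁₀(3.059e+08) = 84.86 dB.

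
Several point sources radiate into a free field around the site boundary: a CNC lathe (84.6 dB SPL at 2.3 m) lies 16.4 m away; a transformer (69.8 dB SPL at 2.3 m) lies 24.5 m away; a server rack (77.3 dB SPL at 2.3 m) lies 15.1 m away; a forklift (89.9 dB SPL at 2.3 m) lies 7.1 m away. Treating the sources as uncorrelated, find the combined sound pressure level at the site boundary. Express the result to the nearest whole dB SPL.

80 dB SPL

First find each source's level at the receiver (point-source: −20·log₁₀(r/r_ref)), then combine on an intensity basis.
CNC lathe: 84.6 − 20·log₁₀(16.4/2.3) = 84.6 − 17.06 = 67.54 dB SPL.
transformer: 69.8 − 20·log₁₀(24.5/2.3) = 69.8 − 20.55 = 49.25 dB SPL.
server rack: 77.3 − 20·log₁₀(15.1/2.3) = 77.3 − 16.34 = 60.96 dB SPL.
forklift: 89.9 − 20·log₁₀(7.1/2.3) = 89.9 − 9.79 = 80.11 dB SPL.
Σ 10^(L/10) = 1.096e+08 → L_total = 10·log₁₀(1.096e+08) = 80.40 dB SPL.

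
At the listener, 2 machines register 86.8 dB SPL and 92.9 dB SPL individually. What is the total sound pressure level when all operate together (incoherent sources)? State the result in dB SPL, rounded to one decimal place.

93.9 dB SPL

Incoherent sources combine by intensity addition: L_total = 10·log₁₀(Σ 10^(L_i/10)).
Σ 10^(L/10) = 10^(86.8/10) + 10^(92.9/10) = 2.428e+09.
L_total = 10·log₁₀(2.428e+09) = 93.85 dB SPL.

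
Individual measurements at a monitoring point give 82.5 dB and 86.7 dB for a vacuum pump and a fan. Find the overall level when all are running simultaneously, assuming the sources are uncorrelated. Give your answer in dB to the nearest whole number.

88 dB

For uncorrelated sources the intensities add, so convert each level to linear form, sum, and take 10·log₁₀ of the total.
Σ 10^(L/10) = 10^(82.5/10) + 10^(86.7/10) = 6.456e+08.
L_total = 10·log₁₀(6.456e+08) = 88.10 dB.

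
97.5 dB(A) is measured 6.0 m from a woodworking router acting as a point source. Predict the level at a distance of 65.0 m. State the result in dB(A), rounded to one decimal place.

Spherical spreading from a point source gives a 20·log₁₀(r₂/r₁) drop.
L₂ = 97.5 − 20·log₁₀(65.0/6.0) = 97.5 − 20.695 = 76.80 dB(A).

76.8 dB(A)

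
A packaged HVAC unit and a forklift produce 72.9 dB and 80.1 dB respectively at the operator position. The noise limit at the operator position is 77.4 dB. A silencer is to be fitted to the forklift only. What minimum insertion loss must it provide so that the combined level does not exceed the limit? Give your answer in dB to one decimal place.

4.6 dB

The untreated sources together contribute 10^(72.9/10) = 1.950e+07, i.e. 72.90 dB.
To meet 77.4 dB overall, the treated forklift may contribute at most 10^(77.4/10) − 1.950e+07 = 3.546e+07, i.e. 75.50 dB.
Required insertion loss = 80.1 − 75.50 = 4.60 dB.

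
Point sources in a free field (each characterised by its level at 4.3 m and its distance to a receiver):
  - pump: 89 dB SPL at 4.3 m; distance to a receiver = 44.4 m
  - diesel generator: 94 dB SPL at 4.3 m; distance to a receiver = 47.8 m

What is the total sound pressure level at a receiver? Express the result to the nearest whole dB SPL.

First find each source's level at the receiver (point-source: −20·log₁₀(r/r_ref)), then combine on an intensity basis.
pump: 89 − 20·log₁₀(44.4/4.3) = 89 − 20.28 = 68.72 dB SPL.
diesel generator: 94 − 20·log₁₀(47.8/4.3) = 94 − 20.92 = 73.08 dB SPL.
Σ 10^(L/10) = 2.778e+07 → L_total = 10·log₁₀(2.778e+07) = 74.44 dB SPL.

74 dB SPL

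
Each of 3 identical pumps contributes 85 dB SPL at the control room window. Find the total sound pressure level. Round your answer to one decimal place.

N identical incoherent sources raise the level by 10·log₁₀ N.
L_total = 85 + 10·log₁₀(3) = 85 + 4.771 = 89.77 dB SPL.

89.8 dB SPL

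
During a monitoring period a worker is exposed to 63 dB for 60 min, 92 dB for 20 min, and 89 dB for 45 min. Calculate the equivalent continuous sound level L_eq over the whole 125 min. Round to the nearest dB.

87 dB

The energy average is taken in the linear domain: L_eq = 10·log₁₀[(Σ tᵢ·10^(Lᵢ/10))/T], T = 125 min.
Σ tᵢ·10^(Lᵢ/10) = 60·10^(63/10) + 20·10^(92/10) + 45·10^(89/10) = 6.756e+10.
L_eq = 10·log₁₀(6.756e+10/125) = 87.33 dB.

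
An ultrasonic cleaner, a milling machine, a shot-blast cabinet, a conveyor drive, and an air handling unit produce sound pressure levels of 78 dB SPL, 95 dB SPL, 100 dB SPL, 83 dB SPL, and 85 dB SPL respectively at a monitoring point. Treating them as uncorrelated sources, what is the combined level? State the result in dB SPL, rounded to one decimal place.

101.4 dB SPL

Incoherent sources combine by intensity addition: L_total = 10·log₁₀(Σ 10^(L_i/10)).
Σ 10^(L/10) = 10^(78/10) + 10^(95/10) + 10^(100/10) + 10^(83/10) + 10^(85/10) = 1.374e+10.
L_total = 10·log₁₀(1.374e+10) = 101.38 dB SPL.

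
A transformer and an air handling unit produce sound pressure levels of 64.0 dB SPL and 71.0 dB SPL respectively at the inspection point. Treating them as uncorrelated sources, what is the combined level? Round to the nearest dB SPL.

72 dB SPL

For uncorrelated sources the intensities add, so convert each level to linear form, sum, and take 10·log₁₀ of the total.
Σ 10^(L/10) = 10^(64.0/10) + 10^(71.0/10) = 1.510e+07.
L_total = 10·log₁₀(1.510e+07) = 71.79 dB SPL.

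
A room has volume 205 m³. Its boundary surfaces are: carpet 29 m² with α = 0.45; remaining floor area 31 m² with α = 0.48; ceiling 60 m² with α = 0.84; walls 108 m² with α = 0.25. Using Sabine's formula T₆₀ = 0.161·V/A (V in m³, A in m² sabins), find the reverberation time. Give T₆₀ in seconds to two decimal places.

Total absorption A = 29·0.45 + 31·0.48 + 60·0.84 + 108·0.25 = 105.33 m² sabins.
T₆₀ = 0.161·V/A = 0.161·205/105.33 = 0.313 s.

0.31 s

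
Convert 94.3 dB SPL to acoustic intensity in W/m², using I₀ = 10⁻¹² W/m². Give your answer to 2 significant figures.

0.0027 W/m²

L = 10·log₁₀(I/I₀) ⇒ I = I₀·10^(L/10) = 10⁻¹² × 10^9.43.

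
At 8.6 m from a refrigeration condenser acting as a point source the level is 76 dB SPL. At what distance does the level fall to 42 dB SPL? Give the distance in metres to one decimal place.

For a point source L₁ − L₂ = 20·log₁₀(r₂/r₁), so r₂ = r₁·10^((L₁−L₂)/20).
r₂ = 8.6·10^((76−42)/20) = 8.6·10^(34.0/20) = 431.02 m.

431.0 m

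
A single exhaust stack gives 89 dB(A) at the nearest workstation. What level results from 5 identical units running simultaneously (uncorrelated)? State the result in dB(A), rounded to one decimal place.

96.0 dB(A)

N identical incoherent sources raise the level by 10·log₁₀ N.
L_total = 89 + 10·log₁₀(5) = 89 + 6.990 = 95.99 dB(A).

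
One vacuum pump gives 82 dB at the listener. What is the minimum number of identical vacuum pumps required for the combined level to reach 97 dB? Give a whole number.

32

The shortfall is 97 − 82 = 15.0 dB, and N units add 10·log₁₀ N, so need 10·log₁₀ N ≥ 15.0.
N ≥ 10^(15.0/10) = 31.623, so N = 32.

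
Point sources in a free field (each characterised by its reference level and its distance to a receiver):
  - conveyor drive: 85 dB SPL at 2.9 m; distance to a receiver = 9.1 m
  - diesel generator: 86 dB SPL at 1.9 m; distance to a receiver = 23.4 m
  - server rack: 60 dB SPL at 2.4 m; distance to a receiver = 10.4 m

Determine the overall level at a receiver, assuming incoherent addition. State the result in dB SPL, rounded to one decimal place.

75.4 dB SPL

First find each source's level at the receiver (point-source: −20·log₁₀(r/r_ref)), then combine on an intensity basis.
conveyor drive: 85 − 20·log₁₀(9.1/2.9) = 85 − 9.93 = 75.07 dB SPL.
diesel generator: 86 − 20·log₁₀(23.4/1.9) = 86 − 21.81 = 64.19 dB SPL.
server rack: 60 − 20·log₁₀(10.4/2.4) = 60 − 12.74 = 47.26 dB SPL.
Σ 10^(L/10) = 3.479e+07 → L_total = 10·log₁₀(3.479e+07) = 75.41 dB SPL.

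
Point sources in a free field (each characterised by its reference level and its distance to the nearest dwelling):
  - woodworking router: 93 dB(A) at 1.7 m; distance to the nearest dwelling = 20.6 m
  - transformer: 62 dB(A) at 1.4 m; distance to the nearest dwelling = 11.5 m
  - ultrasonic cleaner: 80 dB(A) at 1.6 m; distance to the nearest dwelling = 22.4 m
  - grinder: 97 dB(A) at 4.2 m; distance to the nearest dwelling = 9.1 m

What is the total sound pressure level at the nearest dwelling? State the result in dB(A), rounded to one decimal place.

Propagate each source to the receiver with L = L_ref − 20·log₁₀(r/r_ref), then add intensities.
woodworking router: 93 − 20·log₁₀(20.6/1.7) = 93 − 21.67 = 71.33 dB(A).
transformer: 62 − 20·log₁₀(11.5/1.4) = 62 − 18.29 = 43.71 dB(A).
ultrasonic cleaner: 80 − 20·log₁₀(22.4/1.6) = 80 − 22.92 = 57.08 dB(A).
grinder: 97 − 20·log₁₀(9.1/4.2) = 97 − 6.72 = 90.28 dB(A).
Σ 10^(L/10) = 1.082e+09 → L_total = 10·log₁₀(1.082e+09) = 90.34 dB(A).

90.3 dB(A)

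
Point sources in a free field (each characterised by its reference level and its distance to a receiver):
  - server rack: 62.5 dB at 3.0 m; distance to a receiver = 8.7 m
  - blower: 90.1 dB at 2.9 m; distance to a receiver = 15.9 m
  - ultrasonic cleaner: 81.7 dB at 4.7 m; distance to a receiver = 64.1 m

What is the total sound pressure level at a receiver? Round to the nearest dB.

Apply inverse-square spreading to bring every level to the receiver, then sum 10^(L/10).
server rack: 62.5 − 20·log₁₀(8.7/3.0) = 62.5 − 9.25 = 53.25 dB.
blower: 90.1 − 20·log₁₀(15.9/2.9) = 90.1 − 14.78 = 75.32 dB.
ultrasonic cleaner: 81.7 − 20·log₁₀(64.1/4.7) = 81.7 − 22.70 = 59.00 dB.
Σ 10^(L/10) = 3.505e+07 → L_total = 10·log₁₀(3.505e+07) = 75.45 dB.

75 dB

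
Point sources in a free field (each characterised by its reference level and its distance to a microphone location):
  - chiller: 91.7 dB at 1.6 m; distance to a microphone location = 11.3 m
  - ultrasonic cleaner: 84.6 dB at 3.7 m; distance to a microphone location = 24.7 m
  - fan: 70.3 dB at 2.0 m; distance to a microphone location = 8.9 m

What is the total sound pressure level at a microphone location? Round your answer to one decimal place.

Apply inverse-square spreading to bring every level to the receiver, then sum 10^(L/10).
chiller: 91.7 − 20·log₁₀(11.3/1.6) = 91.7 − 16.98 = 74.72 dB.
ultrasonic cleaner: 84.6 − 20·log₁₀(24.7/3.7) = 84.6 − 16.49 = 68.11 dB.
fan: 70.3 − 20·log₁₀(8.9/2.0) = 70.3 − 12.97 = 57.33 dB.
Σ 10^(L/10) = 3.667e+07 → L_total = 10·log₁₀(3.667e+07) = 75.64 dB.

75.6 dB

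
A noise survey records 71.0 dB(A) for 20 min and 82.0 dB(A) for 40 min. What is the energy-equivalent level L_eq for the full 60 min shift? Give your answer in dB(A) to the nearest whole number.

L_eq = 10·log₁₀[(1/T)·Σ tᵢ·10^(Lᵢ/10)] with T = 60 min.
Σ tᵢ·10^(Lᵢ/10) = 20·10^(71.0/10) + 40·10^(82.0/10) = 6.591e+09.
L_eq = 10·log₁₀(6.591e+09/60) = 80.41 dB(A).

80 dB(A)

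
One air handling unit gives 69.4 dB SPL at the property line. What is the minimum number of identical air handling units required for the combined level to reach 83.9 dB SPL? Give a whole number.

29

The shortfall is 83.9 − 69.4 = 14.5 dB, and N units add 10·log₁₀ N, so need 10·log₁₀ N ≥ 14.5.
N ≥ 10^(14.5/10) = 28.184, so N = 29.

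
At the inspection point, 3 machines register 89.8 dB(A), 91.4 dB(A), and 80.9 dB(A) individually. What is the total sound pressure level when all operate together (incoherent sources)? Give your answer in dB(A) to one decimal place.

93.9 dB(A)

For uncorrelated sources the intensities add, so convert each level to linear form, sum, and take 10·log₁₀ of the total.
Σ 10^(L/10) = 10^(89.8/10) + 10^(91.4/10) + 10^(80.9/10) = 2.458e+09.
L_total = 10·log₁₀(2.458e+09) = 93.91 dB(A).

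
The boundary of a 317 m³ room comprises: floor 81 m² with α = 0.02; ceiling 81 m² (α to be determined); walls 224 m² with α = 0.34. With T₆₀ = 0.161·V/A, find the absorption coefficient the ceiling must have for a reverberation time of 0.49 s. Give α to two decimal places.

A = 0.161·V/T₆₀ = 0.161·317/0.49 = 104.16 m² sabins.
Absorption from the other surfaces = 81·0.02 + 224·0.34 = 77.78 m², so the ceiling must supply 26.38 m² over 81 m².
α = 26.38/81 = 0.326.

0.33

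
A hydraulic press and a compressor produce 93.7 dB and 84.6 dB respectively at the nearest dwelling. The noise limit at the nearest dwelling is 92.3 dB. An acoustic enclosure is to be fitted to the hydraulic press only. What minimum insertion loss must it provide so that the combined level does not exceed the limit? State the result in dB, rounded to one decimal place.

Everything except the hydraulic press sums to 10^(84.6/10) = 2.884e+08 in linear terms, 84.60 dB.
To meet 92.3 dB overall, the treated hydraulic press may contribute at most 10^(92.3/10) − 2.884e+08 = 1.410e+09, i.e. 91.49 dB.
So the hydraulic press must be reduced from 93.7 to 91.49 dB: IL = 2.21 dB.

2.2 dB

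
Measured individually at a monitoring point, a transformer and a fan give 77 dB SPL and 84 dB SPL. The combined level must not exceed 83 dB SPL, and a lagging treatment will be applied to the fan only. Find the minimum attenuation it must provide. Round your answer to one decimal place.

Everything except the fan sums to 10^(77/10) = 5.012e+07 in linear terms, 77.00 dB SPL.
To meet 83 dB SPL overall, the treated fan may contribute at most 10^(83/10) − 5.012e+07 = 1.494e+08, i.e. 81.74 dB SPL.
So the fan must be reduced from 84 to 81.74 dB SPL: IL = 2.26 dB.

2.3 dB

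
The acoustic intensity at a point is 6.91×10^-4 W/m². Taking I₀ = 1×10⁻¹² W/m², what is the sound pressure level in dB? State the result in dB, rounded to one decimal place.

88.4 dB

Dividing by I₀ shifts the exponent by 12: I/I₀ = 6.91×10^8.
L = 10·(0.8395 + 8) = 88.39 dB.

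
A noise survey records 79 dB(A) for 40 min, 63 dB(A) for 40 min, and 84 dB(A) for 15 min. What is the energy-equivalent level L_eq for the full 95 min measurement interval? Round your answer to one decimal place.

78.7 dB(A)

The energy average is taken in the linear domain: L_eq = 10·log₁₀[(Σ tᵢ·10^(Lᵢ/10))/T], T = 95 min.
Σ tᵢ·10^(Lᵢ/10) = 40·10^(79/10) + 40·10^(63/10) + 15·10^(84/10) = 7.025e+09.
L_eq = 10·log₁₀(7.025e+09/95) = 78.69 dB(A).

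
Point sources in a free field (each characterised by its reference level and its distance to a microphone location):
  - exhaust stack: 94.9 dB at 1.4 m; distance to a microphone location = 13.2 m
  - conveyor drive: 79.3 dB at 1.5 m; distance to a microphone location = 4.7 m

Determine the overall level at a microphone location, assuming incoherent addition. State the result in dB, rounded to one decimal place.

76.4 dB

Apply inverse-square spreading to bring every level to the receiver, then sum 10^(L/10).
exhaust stack: 94.9 − 20·log₁₀(13.2/1.4) = 94.9 − 19.49 = 75.41 dB.
conveyor drive: 79.3 − 20·log₁₀(4.7/1.5) = 79.3 − 9.92 = 69.38 dB.
Σ 10^(L/10) = 4.343e+07 → L_total = 10·log₁₀(4.343e+07) = 76.38 dB.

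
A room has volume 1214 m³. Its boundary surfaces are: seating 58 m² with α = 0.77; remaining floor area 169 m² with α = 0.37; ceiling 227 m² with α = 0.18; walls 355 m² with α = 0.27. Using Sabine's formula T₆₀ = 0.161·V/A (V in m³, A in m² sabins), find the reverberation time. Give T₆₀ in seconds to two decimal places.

0.80 s

A = Σ Sᵢαᵢ = 58·0.77 + 169·0.37 + 227·0.18 + 355·0.27 = 243.90 m².
T₆₀ = 0.161 × 1214 / 243.90 = 0.801 s.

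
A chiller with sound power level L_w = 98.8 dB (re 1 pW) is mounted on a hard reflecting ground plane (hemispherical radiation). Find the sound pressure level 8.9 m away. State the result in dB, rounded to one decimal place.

The power spreads over a hemisphere of area 2π·r², so L_p = L_w − 10·log₁₀(2π·r²).
2π·r² = 497.7 m², 10·log₁₀ of that is 26.970 dB.
L_p = 98.8 − 26.970 = 71.83 dB.

71.8 dB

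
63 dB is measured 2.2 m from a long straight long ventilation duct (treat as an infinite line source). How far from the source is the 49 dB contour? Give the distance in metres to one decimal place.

Line-source spreading drops the level by 10·log₁₀(r₂/r₁); inverting, r₂/r₁ = 10^(ΔL/10).
r₂ = 2.2·10^((63−49)/10) = 2.2·10^(14.0/10) = 55.26 m.

55.3 m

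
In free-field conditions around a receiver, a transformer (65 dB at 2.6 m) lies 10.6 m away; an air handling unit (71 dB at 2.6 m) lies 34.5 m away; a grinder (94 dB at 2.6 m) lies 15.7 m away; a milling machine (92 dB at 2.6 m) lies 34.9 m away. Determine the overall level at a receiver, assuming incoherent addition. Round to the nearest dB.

79 dB

Apply inverse-square spreading to bring every level to the receiver, then sum 10^(L/10).
transformer: 65 − 20·log₁₀(10.6/2.6) = 65 − 12.21 = 52.79 dB.
air handling unit: 71 − 20·log₁₀(34.5/2.6) = 71 − 22.46 = 48.54 dB.
grinder: 94 − 20·log₁₀(15.7/2.6) = 94 − 15.62 = 78.38 dB.
milling machine: 92 − 20·log₁₀(34.9/2.6) = 92 − 22.56 = 69.44 dB.
Σ 10^(L/10) = 7.795e+07 → L_total = 10·log₁₀(7.795e+07) = 78.92 dB.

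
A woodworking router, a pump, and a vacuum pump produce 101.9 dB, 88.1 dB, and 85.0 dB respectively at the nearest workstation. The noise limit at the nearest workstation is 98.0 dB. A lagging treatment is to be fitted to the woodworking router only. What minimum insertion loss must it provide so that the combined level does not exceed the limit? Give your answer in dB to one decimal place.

4.6 dB

The untreated sources together contribute 10^(88.1/10) + 10^(85.0/10) = 9.619e+08, i.e. 89.83 dB.
To meet 98.0 dB overall, the treated woodworking router may contribute at most 10^(98.0/10) − 9.619e+08 = 5.348e+09, i.e. 97.28 dB.
So the woodworking router must be reduced from 101.9 to 97.28 dB: IL = 4.62 dB.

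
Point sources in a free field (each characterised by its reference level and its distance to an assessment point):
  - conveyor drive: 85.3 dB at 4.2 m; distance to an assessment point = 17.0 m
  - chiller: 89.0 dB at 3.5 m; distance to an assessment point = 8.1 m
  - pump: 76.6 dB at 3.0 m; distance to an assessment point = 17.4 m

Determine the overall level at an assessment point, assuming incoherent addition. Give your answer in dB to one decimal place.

82.3 dB

Apply inverse-square spreading to bring every level to the receiver, then sum 10^(L/10).
conveyor drive: 85.3 − 20·log₁₀(17.0/4.2) = 85.3 − 12.14 = 73.16 dB.
chiller: 89.0 − 20·log₁₀(8.1/3.5) = 89.0 − 7.29 = 81.71 dB.
pump: 76.6 − 20·log₁₀(17.4/3.0) = 76.6 − 15.27 = 61.33 dB.
Σ 10^(L/10) = 1.703e+08 → L_total = 10·log₁₀(1.703e+08) = 82.31 dB.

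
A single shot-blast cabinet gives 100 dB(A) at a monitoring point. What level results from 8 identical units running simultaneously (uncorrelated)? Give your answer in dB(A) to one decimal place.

109.0 dB(A)

With 8 equal, uncorrelated contributions the intensity is 8× that of one unit, giving a rise of 10·log₁₀ 8.
L_total = 100 + 10·log₁₀(8) = 100 + 9.031 = 109.03 dB(A).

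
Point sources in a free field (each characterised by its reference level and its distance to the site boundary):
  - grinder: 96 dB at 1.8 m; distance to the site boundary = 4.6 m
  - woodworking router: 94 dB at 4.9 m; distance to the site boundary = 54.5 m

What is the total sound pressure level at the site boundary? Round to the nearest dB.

88 dB

First find each source's level at the receiver (point-source: −20·log₁₀(r/r_ref)), then combine on an intensity basis.
grinder: 96 − 20·log₁₀(4.6/1.8) = 96 − 8.15 = 87.85 dB.
woodworking router: 94 − 20·log₁₀(54.5/4.9) = 94 − 20.92 = 73.08 dB.
Σ 10^(L/10) = 6.299e+08 → L_total = 10·log₁₀(6.299e+08) = 87.99 dB.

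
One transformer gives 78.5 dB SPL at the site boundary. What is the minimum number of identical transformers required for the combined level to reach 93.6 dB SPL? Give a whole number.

N identical sources give L₁ + 10·log₁₀ N, so require 10·log₁₀ N ≥ 93.6 − 78.5 = 15.1 dB.
N ≥ 10^(15.1/10) = 32.359, so N = 33.

33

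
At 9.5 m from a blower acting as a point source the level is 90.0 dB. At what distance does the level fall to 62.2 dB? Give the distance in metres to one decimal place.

For a point source L₁ − L₂ = 20·log₁₀(r₂/r₁), so r₂ = r₁·10^((L₁−L₂)/20).
r₂ = 9.5·10^((90.0−62.2)/20) = 9.5·10^(27.8/20) = 233.20 m.

233.2 m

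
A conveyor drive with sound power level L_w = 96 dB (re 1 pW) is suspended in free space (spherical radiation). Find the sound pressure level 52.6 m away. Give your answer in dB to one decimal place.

50.6 dB

L_p = L_w − 10·log₁₀(4π·r²) with r = 52.6 m.
4π·r² = 3.477e+04 m², 10·log₁₀ of that is 45.412 dB.
L_p = 96 − 45.412 = 50.59 dB.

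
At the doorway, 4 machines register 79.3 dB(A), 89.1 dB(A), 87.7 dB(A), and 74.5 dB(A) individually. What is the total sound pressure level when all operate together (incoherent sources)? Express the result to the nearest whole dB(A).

Incoherent sources combine by intensity addition: L_total = 10·log₁₀(Σ 10^(L_i/10)).
Σ 10^(L/10) = 10^(79.3/10) + 10^(89.1/10) + 10^(87.7/10) + 10^(74.5/10) = 1.515e+09.
L_total = 10·log₁₀(1.515e+09) = 91.80 dB(A).

92 dB(A)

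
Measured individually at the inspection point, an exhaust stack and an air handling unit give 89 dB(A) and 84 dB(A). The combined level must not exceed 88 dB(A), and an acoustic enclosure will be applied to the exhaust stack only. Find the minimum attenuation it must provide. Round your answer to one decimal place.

3.2 dB

Everything except the exhaust stack sums to 10^(84/10) = 2.512e+08 in linear terms, 84.00 dB(A).
The limit corresponds to 10^(88/10) = 6.310e+08; subtracting the fixed part leaves 3.798e+08 for the exhaust stack, i.e. 85.80 dB(A).
So the exhaust stack must be reduced from 89 to 85.80 dB(A): IL = 3.20 dB.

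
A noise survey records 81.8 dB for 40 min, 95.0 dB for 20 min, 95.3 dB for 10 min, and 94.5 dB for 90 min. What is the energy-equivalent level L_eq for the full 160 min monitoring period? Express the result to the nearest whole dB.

Weight each interval's intensity by its duration and average over T = 160 min:
Σ tᵢ·10^(Lᵢ/10) = 40·10^(81.8/10) + 20·10^(95.0/10) + 10·10^(95.3/10) + 90·10^(94.5/10) = 3.568e+11.
L_eq = 10·log₁₀(3.568e+11/160) = 93.48 dB.

93 dB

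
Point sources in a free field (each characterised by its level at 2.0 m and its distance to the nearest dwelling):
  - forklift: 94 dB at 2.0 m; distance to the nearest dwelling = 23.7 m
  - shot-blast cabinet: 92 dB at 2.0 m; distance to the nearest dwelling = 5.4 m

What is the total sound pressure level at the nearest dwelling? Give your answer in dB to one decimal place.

Propagate each source to the receiver with L = L_ref − 20·log₁₀(r/r_ref), then add intensities.
forklift: 94 − 20·log₁₀(23.7/2.0) = 94 − 21.47 = 72.53 dB.
shot-blast cabinet: 92 − 20·log₁₀(5.4/2.0) = 92 − 8.63 = 83.37 dB.
Σ 10^(L/10) = 2.353e+08 → L_total = 10·log₁₀(2.353e+08) = 83.72 dB.

83.7 dB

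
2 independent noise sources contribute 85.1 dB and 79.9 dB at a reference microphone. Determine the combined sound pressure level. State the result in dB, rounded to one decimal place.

Incoherent sources combine by intensity addition: L_total = 10·log₁₀(Σ 10^(L_i/10)).
Σ 10^(L/10) = 10^(85.1/10) + 10^(79.9/10) = 4.213e+08.
L_total = 10·log₁₀(4.213e+08) = 86.25 dB.

86.2 dB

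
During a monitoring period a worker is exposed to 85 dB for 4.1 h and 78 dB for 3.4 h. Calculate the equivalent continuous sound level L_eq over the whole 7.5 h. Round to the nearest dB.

The energy average is taken in the linear domain: L_eq = 10·log₁₀[(Σ tᵢ·10^(Lᵢ/10))/T], T = 7.5 h.
Σ tᵢ·10^(Lᵢ/10) = 4.1·10^(85/10) + 3.4·10^(78/10) = 1.511e+09.
L_eq = 10·log₁₀(1.511e+09/7.5) = 83.04 dB.

83 dB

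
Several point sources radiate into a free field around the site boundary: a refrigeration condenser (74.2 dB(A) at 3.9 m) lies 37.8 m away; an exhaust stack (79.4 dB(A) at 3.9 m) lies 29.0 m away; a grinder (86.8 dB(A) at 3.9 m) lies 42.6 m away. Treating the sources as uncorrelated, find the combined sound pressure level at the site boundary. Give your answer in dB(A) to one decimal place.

Propagate each source to the receiver with L = L_ref − 20·log₁₀(r/r_ref), then add intensities.
refrigeration condenser: 74.2 − 20·log₁₀(37.8/3.9) = 74.2 − 19.73 = 54.47 dB(A).
exhaust stack: 79.4 − 20·log₁₀(29.0/3.9) = 79.4 − 17.43 = 61.97 dB(A).
grinder: 86.8 − 20·log₁₀(42.6/3.9) = 86.8 − 20.77 = 66.03 dB(A).
Σ 10^(L/10) = 5.867e+06 → L_total = 10·log₁₀(5.867e+06) = 67.68 dB(A).

67.7 dB(A)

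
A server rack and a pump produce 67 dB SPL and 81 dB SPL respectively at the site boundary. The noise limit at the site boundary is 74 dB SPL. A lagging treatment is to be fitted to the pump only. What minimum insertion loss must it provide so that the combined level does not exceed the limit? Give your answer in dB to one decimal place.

The untreated sources together contribute 10^(67/10) = 5.012e+06, i.e. 67.00 dB SPL.
To meet 74 dB SPL overall, the treated pump may contribute at most 10^(74/10) − 5.012e+06 = 2.011e+07, i.e. 73.03 dB SPL.
So the pump must be reduced from 81 to 73.03 dB SPL: IL = 7.97 dB.

8.0 dB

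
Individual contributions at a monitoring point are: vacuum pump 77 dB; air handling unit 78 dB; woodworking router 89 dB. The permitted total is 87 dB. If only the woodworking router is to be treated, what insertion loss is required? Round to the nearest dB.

Everything except the woodworking router sums to 10^(77/10) + 10^(78/10) = 1.132e+08 in linear terms, 80.54 dB.
To meet 87 dB overall, the treated woodworking router may contribute at most 10^(87/10) − 1.132e+08 = 3.880e+08, i.e. 85.89 dB.
So the woodworking router must be reduced from 89 to 85.89 dB: IL = 3.11 dB.

3 dB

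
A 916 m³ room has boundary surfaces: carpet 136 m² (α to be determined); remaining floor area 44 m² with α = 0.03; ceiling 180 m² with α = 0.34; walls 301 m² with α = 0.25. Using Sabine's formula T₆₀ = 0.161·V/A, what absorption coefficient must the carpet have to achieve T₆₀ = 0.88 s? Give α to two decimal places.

From T₆₀ = 0.161·V/A, the target T₆₀ = 0.88 s needs A = 0.161·916/0.88 = 167.59 m².
Absorption from the other surfaces = 44·0.03 + 180·0.34 + 301·0.25 = 137.77 m², so the carpet must supply 29.82 m² over 136 m².
α = 29.82/136 = 0.219.

0.22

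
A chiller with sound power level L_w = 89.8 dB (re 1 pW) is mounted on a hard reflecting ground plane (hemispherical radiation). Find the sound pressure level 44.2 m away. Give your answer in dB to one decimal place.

Free-field hemispherical radiation: L_p = L_w − 10·log₁₀(2π·r²), r = 44.2 m.
2π·r² = 1.228e+04 m², 10·log₁₀ of that is 40.890 dB.
L_p = 89.8 − 40.890 = 48.91 dB.

48.9 dB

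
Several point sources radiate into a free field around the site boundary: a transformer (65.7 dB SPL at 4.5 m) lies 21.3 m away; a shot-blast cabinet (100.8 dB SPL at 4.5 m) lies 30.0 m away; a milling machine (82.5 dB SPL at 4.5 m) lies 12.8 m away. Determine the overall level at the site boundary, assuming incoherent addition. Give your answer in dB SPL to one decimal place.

Propagate each source to the receiver with L = L_ref − 20·log₁₀(r/r_ref), then add intensities.
transformer: 65.7 − 20·log₁₀(21.3/4.5) = 65.7 − 13.50 = 52.20 dB SPL.
shot-blast cabinet: 100.8 − 20·log₁₀(30.0/4.5) = 100.8 − 16.48 = 84.32 dB SPL.
milling machine: 82.5 − 20·log₁₀(12.8/4.5) = 82.5 − 9.08 = 73.42 dB SPL.
Σ 10^(L/10) = 2.927e+08 → L_total = 10·log₁₀(2.927e+08) = 84.66 dB SPL.

84.7 dB SPL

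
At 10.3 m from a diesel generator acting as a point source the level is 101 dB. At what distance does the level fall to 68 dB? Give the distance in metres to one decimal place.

460.1 m

For a point source L₁ − L₂ = 20·log₁₀(r₂/r₁), so r₂ = r₁·10^((L₁−L₂)/20).
r₂ = 10.3·10^((101−68)/20) = 10.3·10^(33.0/20) = 460.08 m.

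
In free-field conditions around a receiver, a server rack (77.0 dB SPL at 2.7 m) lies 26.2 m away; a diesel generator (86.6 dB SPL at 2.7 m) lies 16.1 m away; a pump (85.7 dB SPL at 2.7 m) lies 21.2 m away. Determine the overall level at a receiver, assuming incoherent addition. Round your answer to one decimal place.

Apply inverse-square spreading to bring every level to the receiver, then sum 10^(L/10).
server rack: 77.0 − 20·log₁₀(26.2/2.7) = 77.0 − 19.74 = 57.26 dB SPL.
diesel generator: 86.6 − 20·log₁₀(16.1/2.7) = 86.6 − 15.51 = 71.09 dB SPL.
pump: 85.7 − 20·log₁₀(21.2/2.7) = 85.7 − 17.90 = 67.80 dB SPL.
Σ 10^(L/10) = 1.941e+07 → L_total = 10·log₁₀(1.941e+07) = 72.88 dB SPL.

72.9 dB SPL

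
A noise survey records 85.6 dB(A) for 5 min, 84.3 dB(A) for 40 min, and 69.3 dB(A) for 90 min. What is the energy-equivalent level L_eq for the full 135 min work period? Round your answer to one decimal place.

80.0 dB(A)

The energy average is taken in the linear domain: L_eq = 10·log₁₀[(Σ tᵢ·10^(Lᵢ/10))/T], T = 135 min.
Σ tᵢ·10^(Lᵢ/10) = 5·10^(85.6/10) + 40·10^(84.3/10) + 90·10^(69.3/10) = 1.335e+10.
L_eq = 10·log₁₀(1.335e+10/135) = 79.95 dB(A).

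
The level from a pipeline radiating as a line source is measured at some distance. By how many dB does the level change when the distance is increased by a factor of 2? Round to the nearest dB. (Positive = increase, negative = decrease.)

A line source loses 3 dB per doubling of distance; generally ΔL = −10·log₁₀(r₂/r₁).
ΔL = −10·log₁₀(2) = -3.01 dB.

-3 dB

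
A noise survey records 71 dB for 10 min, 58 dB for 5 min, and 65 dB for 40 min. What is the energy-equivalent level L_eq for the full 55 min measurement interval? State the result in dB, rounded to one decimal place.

66.7 dB

The energy average is taken in the linear domain: L_eq = 10·log₁₀[(Σ tᵢ·10^(Lᵢ/10))/T], T = 55 min.
Σ tᵢ·10^(Lᵢ/10) = 10·10^(71/10) + 5·10^(58/10) + 40·10^(65/10) = 2.555e+08.
L_eq = 10·log₁₀(2.555e+08/55) = 66.67 dB.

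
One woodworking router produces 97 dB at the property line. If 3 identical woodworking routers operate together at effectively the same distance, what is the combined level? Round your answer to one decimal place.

101.8 dB

L_total = L₁ + 10·log₁₀ N for N identical incoherent sources.
L_total = 97 + 10·log₁₀(3) = 97 + 4.771 = 101.77 dB.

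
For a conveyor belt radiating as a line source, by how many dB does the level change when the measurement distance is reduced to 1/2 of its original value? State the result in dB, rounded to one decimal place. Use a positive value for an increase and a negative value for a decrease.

Line-source spreading: ΔL = −10·log₁₀(r₂/r₁).
ΔL = −10·log₁₀(0.5) = +3.01 dB.

+3.0 dB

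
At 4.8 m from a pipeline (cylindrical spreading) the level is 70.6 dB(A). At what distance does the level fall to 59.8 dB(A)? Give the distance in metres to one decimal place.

57.7 m

The 10.8 dB drop corresponds to a distance ratio of 10^(10.8/10) for a line source.
r₂ = 4.8·10^((70.6−59.8)/10) = 4.8·10^(10.8/10) = 57.71 m.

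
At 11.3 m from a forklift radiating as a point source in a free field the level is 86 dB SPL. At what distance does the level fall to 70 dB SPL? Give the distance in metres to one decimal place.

The 16.0 dB drop corresponds to a distance ratio of 10^(16.0/20) for a point source.
r₂ = 11.3·10^((86−70)/20) = 11.3·10^(16.0/20) = 71.30 m.

71.3 m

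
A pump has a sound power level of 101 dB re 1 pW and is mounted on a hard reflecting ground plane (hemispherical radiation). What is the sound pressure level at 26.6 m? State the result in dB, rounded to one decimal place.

The power spreads over a hemisphere of area 2π·r², so L_p = L_w − 10·log₁₀(2π·r²).
2π·r² = 4446 m², 10·log₁₀ of that is 36.479 dB.
L_p = 101 − 36.479 = 64.52 dB.

64.5 dB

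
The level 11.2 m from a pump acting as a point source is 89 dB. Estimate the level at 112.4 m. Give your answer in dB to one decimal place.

69.0 dB

Point-source attenuation: ΔL = 20·log₁₀(r₂/r₁) = 20·log₁₀(112.4/11.2) = 20.031 dB.
L₂ = 89 − 20·log₁₀(112.4/11.2) = 89 − 20.031 = 68.97 dB.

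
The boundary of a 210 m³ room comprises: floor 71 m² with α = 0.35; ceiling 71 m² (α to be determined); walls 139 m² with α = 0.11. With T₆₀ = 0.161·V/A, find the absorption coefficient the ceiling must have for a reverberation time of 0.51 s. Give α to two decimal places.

From T₆₀ = 0.161·V/A, the target T₆₀ = 0.51 s needs A = 0.161·210/0.51 = 66.29 m².
Absorption from the other surfaces = 71·0.35 + 139·0.11 = 40.14 m², so the ceiling must supply 26.15 m² over 71 m².
α = 26.15/71 = 0.368.

0.37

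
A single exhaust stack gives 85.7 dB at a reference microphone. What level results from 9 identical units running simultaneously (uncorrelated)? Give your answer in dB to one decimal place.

With 9 equal, uncorrelated contributions the intensity is 9× that of one unit, giving a rise of 10·log₁₀ 9.
L_total = 85.7 + 10·log₁₀(9) = 85.7 + 9.542 = 95.24 dB.

95.2 dB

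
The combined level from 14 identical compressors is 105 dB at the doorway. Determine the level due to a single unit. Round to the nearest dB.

Dividing the total intensity by 14 lowers the level by 10·log₁₀ 14 = 11.461 dB: L₁ = 105 − 11.461.

94 dB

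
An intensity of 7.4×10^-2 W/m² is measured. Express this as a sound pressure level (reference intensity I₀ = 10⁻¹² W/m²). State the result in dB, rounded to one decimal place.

108.7 dB

L = 10·log₁₀(I/I₀) = 10·log₁₀(7.4×10^-2/10⁻¹²) = 10·log₁₀(7.4×10^10).
L = 10·(0.8692 + 10) = 108.69 dB.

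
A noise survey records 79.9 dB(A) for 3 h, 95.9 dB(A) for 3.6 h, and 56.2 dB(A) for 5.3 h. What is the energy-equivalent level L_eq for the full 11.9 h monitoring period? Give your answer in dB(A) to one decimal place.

90.8 dB(A)

The energy average is taken in the linear domain: L_eq = 10·log₁₀[(Σ tᵢ·10^(Lᵢ/10))/T], T = 11.9 h.
Σ tᵢ·10^(Lᵢ/10) = 3·10^(79.9/10) + 3.6·10^(95.9/10) + 5.3·10^(56.2/10) = 1.430e+10.
L_eq = 10·log₁₀(1.430e+10/11.9) = 90.80 dB(A).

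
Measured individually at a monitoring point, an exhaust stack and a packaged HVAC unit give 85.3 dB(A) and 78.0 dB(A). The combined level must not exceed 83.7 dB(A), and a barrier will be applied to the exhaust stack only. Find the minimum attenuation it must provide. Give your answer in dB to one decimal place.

3.0 dB

Fixed contribution from the other source: Σ 10^(L/10) = 10^(78.0/10) = 6.310e+07 (78.00 dB(A)).
The limit corresponds to 10^(83.7/10) = 2.344e+08; subtracting the fixed part leaves 1.713e+08 for the exhaust stack, i.e. 82.34 dB(A).
Required insertion loss = 85.3 − 82.34 = 2.96 dB.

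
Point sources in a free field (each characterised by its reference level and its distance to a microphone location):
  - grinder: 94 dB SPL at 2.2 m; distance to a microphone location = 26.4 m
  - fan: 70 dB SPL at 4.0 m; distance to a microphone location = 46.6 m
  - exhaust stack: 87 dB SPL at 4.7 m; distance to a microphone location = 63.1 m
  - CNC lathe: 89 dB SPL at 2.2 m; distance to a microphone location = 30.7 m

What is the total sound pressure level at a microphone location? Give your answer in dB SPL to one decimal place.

73.9 dB SPL

Apply inverse-square spreading to bring every level to the receiver, then sum 10^(L/10).
grinder: 94 − 20·log₁₀(26.4/2.2) = 94 − 21.58 = 72.42 dB SPL.
fan: 70 − 20·log₁₀(46.6/4.0) = 70 − 21.33 = 48.67 dB SPL.
exhaust stack: 87 − 20·log₁₀(63.1/4.7) = 87 − 22.56 = 64.44 dB SPL.
CNC lathe: 89 − 20·log₁₀(30.7/2.2) = 89 − 22.89 = 66.11 dB SPL.
Σ 10^(L/10) = 2.438e+07 → L_total = 10·log₁₀(2.438e+07) = 73.87 dB SPL.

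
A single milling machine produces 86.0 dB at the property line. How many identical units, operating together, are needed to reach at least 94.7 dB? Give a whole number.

8

N identical sources give L₁ + 10·log₁₀ N, so require 10·log₁₀ N ≥ 94.7 − 86.0 = 8.7 dB.
N ≥ 10^(8.7/10) = 7.413, so N = 8.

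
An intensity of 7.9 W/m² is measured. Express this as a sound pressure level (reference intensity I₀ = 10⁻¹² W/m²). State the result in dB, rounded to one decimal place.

Dividing by I₀ shifts the exponent by 12: I/I₀ = 7.9×10^12.
L = 10·(0.8976 + 12) = 128.98 dB.

129.0 dB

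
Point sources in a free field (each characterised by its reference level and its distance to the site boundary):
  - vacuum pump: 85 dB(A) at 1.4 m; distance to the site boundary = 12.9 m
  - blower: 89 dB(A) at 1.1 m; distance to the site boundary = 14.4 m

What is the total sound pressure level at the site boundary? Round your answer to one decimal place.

69.2 dB(A)

Apply inverse-square spreading to bring every level to the receiver, then sum 10^(L/10).
vacuum pump: 85 − 20·log₁₀(12.9/1.4) = 85 − 19.29 = 65.71 dB(A).
blower: 89 − 20·log₁₀(14.4/1.1) = 89 − 22.34 = 66.66 dB(A).
Σ 10^(L/10) = 8.360e+06 → L_total = 10·log₁₀(8.360e+06) = 69.22 dB(A).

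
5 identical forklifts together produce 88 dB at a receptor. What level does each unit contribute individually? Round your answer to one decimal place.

For N identical incoherent sources L_total = L₁ + 10·log₁₀ N, so L₁ = 88 − 10·log₁₀(5) = 88 − 6.990.

81.0 dB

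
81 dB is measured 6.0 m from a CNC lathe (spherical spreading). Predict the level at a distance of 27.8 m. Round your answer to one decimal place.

67.7 dB

For a point source, L₂ = L₁ − 20·log₁₀(r₂/r₁).
L₂ = 81 − 20·log₁₀(27.8/6.0) = 81 − 13.318 = 67.68 dB.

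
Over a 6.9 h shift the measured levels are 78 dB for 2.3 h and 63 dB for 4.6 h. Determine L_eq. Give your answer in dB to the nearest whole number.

The energy average is taken in the linear domain: L_eq = 10·log₁₀[(Σ tᵢ·10^(Lᵢ/10))/T], T = 6.9 h.
Σ tᵢ·10^(Lᵢ/10) = 2.3·10^(78/10) + 4.6·10^(63/10) = 1.543e+08.
L_eq = 10·log₁₀(1.543e+08/6.9) = 73.50 dB.

73 dB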